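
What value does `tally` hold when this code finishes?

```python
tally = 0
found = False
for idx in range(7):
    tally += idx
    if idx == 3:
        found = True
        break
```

Let's trace through this code step by step.

Initialize: tally = 0
Initialize: found = False
Entering loop: for idx in range(7):

After execution: tally = 6
6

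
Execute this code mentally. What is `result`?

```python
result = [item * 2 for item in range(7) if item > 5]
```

Let's trace through this code step by step.

Initialize: result = [item * 2 for item in range(7) if item > 5]

After execution: result = [12]
[12]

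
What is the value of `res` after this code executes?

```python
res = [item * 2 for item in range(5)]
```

Let's trace through this code step by step.

Initialize: res = [item * 2 for item in range(5)]

After execution: res = [0, 2, 4, 6, 8]
[0, 2, 4, 6, 8]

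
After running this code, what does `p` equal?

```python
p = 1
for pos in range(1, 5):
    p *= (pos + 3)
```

Let's trace through this code step by step.

Initialize: p = 1
Entering loop: for pos in range(1, 5):

After execution: p = 840
840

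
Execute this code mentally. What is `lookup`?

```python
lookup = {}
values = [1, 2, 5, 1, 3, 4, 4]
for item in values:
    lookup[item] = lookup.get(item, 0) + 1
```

Let's trace through this code step by step.

Initialize: lookup = {}
Initialize: values = [1, 2, 5, 1, 3, 4, 4]
Entering loop: for item in values:

After execution: lookup = {1: 2, 2: 1, 5: 1, 3: 1, 4: 2}
{1: 2, 2: 1, 5: 1, 3: 1, 4: 2}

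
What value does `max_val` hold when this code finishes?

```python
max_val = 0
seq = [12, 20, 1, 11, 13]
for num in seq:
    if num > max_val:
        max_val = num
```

Let's trace through this code step by step.

Initialize: max_val = 0
Initialize: seq = [12, 20, 1, 11, 13]
Entering loop: for num in seq:

After execution: max_val = 20
20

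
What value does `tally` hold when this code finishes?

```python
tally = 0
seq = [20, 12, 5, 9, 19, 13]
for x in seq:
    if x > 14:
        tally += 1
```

Let's trace through this code step by step.

Initialize: tally = 0
Initialize: seq = [20, 12, 5, 9, 19, 13]
Entering loop: for x in seq:

After execution: tally = 2
2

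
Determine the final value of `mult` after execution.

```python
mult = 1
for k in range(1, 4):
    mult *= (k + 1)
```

Let's trace through this code step by step.

Initialize: mult = 1
Entering loop: for k in range(1, 4):

After execution: mult = 24
24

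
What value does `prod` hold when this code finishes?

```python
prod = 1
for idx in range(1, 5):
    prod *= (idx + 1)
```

Let's trace through this code step by step.

Initialize: prod = 1
Entering loop: for idx in range(1, 5):

After execution: prod = 120
120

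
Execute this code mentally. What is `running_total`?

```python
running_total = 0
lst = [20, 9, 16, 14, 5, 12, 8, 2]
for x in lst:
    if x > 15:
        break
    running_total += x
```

Let's trace through this code step by step.

Initialize: running_total = 0
Initialize: lst = [20, 9, 16, 14, 5, 12, 8, 2]
Entering loop: for x in lst:

After execution: running_total = 0
0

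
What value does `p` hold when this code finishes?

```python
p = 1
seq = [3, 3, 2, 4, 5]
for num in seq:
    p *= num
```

Let's trace through this code step by step.

Initialize: p = 1
Initialize: seq = [3, 3, 2, 4, 5]
Entering loop: for num in seq:

After execution: p = 360
360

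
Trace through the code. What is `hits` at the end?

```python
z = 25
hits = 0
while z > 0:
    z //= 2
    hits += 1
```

Let's trace through this code step by step.

Initialize: z = 25
Initialize: hits = 0
Entering loop: while z > 0:

After execution: hits = 5
5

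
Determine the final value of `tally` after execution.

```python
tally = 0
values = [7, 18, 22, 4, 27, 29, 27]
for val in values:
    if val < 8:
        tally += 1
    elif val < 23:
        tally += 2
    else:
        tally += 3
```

Let's trace through this code step by step.

Initialize: tally = 0
Initialize: values = [7, 18, 22, 4, 27, 29, 27]
Entering loop: for val in values:

After execution: tally = 15
15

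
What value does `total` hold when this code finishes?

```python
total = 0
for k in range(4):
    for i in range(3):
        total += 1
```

Let's trace through this code step by step.

Initialize: total = 0
Entering loop: for k in range(4):

After execution: total = 12
12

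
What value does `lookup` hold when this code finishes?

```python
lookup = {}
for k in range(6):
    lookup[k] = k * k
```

Let's trace through this code step by step.

Initialize: lookup = {}
Entering loop: for k in range(6):

After execution: lookup = {0: 0, 1: 1, 2: 4, 3: 9, 4: 16, 5: 25}
{0: 0, 1: 1, 2: 4, 3: 9, 4: 16, 5: 25}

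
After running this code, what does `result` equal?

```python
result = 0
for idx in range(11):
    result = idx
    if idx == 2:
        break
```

Let's trace through this code step by step.

Initialize: result = 0
Entering loop: for idx in range(11):

After execution: result = 2
2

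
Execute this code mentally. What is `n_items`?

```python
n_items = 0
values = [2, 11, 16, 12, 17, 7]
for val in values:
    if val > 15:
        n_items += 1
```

Let's trace through this code step by step.

Initialize: n_items = 0
Initialize: values = [2, 11, 16, 12, 17, 7]
Entering loop: for val in values:

After execution: n_items = 2
2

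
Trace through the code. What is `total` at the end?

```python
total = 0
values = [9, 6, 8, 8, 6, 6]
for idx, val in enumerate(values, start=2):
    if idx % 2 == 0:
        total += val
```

Let's trace through this code step by step.

Initialize: total = 0
Initialize: values = [9, 6, 8, 8, 6, 6]
Entering loop: for idx, val in enumerate(values, start=2):

After execution: total = 23
23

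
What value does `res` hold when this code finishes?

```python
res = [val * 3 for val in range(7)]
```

Let's trace through this code step by step.

Initialize: res = [val * 3 for val in range(7)]

After execution: res = [0, 3, 6, 9, 12, 15, 18]
[0, 3, 6, 9, 12, 15, 18]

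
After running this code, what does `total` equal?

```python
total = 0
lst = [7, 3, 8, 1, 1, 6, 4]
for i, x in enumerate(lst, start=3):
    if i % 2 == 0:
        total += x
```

Let's trace through this code step by step.

Initialize: total = 0
Initialize: lst = [7, 3, 8, 1, 1, 6, 4]
Entering loop: for i, x in enumerate(lst, start=3):

After execution: total = 10
10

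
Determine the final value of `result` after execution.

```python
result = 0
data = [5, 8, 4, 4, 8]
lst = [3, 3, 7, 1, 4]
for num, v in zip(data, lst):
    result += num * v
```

Let's trace through this code step by step.

Initialize: result = 0
Initialize: data = [5, 8, 4, 4, 8]
Initialize: lst = [3, 3, 7, 1, 4]
Entering loop: for num, v in zip(data, lst):

After execution: result = 103
103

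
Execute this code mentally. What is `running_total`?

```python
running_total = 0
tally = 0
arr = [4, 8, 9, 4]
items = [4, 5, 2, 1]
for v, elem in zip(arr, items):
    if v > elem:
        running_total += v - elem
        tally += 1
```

Let's trace through this code step by step.

Initialize: running_total = 0
Initialize: tally = 0
Initialize: arr = [4, 8, 9, 4]
Initialize: items = [4, 5, 2, 1]
Entering loop: for v, elem in zip(arr, items):

After execution: running_total = 13
13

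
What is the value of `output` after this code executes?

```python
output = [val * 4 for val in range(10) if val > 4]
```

Let's trace through this code step by step.

Initialize: output = [val * 4 for val in range(10) if val > 4]

After execution: output = [20, 24, 28, 32, 36]
[20, 24, 28, 32, 36]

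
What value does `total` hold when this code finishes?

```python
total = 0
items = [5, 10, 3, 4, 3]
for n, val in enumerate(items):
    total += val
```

Let's trace through this code step by step.

Initialize: total = 0
Initialize: items = [5, 10, 3, 4, 3]
Entering loop: for n, val in enumerate(items):

After execution: total = 25
25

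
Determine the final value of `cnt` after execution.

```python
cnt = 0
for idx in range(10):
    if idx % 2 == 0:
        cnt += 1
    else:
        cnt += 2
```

Let's trace through this code step by step.

Initialize: cnt = 0
Entering loop: for idx in range(10):

After execution: cnt = 15
15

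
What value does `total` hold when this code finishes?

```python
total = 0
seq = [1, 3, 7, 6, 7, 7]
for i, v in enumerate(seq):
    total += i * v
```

Let's trace through this code step by step.

Initialize: total = 0
Initialize: seq = [1, 3, 7, 6, 7, 7]
Entering loop: for i, v in enumerate(seq):

After execution: total = 98
98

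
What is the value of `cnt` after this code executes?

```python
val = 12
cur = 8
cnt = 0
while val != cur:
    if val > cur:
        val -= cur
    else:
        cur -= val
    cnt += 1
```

Let's trace through this code step by step.

Initialize: val = 12
Initialize: cur = 8
Initialize: cnt = 0
Entering loop: while val != cur:

After execution: cnt = 2
2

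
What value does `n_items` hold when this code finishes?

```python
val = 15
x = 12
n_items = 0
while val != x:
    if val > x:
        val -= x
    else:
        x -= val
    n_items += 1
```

Let's trace through this code step by step.

Initialize: val = 15
Initialize: x = 12
Initialize: n_items = 0
Entering loop: while val != x:

After execution: n_items = 4
4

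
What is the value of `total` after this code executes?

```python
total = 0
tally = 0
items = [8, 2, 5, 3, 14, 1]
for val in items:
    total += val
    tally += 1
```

Let's trace through this code step by step.

Initialize: total = 0
Initialize: tally = 0
Initialize: items = [8, 2, 5, 3, 14, 1]
Entering loop: for val in items:

After execution: total = 33
33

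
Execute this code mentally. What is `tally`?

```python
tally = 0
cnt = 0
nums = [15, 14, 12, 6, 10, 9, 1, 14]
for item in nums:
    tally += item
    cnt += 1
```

Let's trace through this code step by step.

Initialize: tally = 0
Initialize: cnt = 0
Initialize: nums = [15, 14, 12, 6, 10, 9, 1, 14]
Entering loop: for item in nums:

After execution: tally = 81
81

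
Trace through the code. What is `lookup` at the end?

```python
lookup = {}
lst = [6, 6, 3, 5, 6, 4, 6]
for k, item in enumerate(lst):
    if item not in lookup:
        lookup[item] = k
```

Let's trace through this code step by step.

Initialize: lookup = {}
Initialize: lst = [6, 6, 3, 5, 6, 4, 6]
Entering loop: for k, item in enumerate(lst):

After execution: lookup = {6: 0, 3: 2, 5: 3, 4: 5}
{6: 0, 3: 2, 5: 3, 4: 5}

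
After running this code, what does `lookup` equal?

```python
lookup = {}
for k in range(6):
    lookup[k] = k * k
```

Let's trace through this code step by step.

Initialize: lookup = {}
Entering loop: for k in range(6):

After execution: lookup = {0: 0, 1: 1, 2: 4, 3: 9, 4: 16, 5: 25}
{0: 0, 1: 1, 2: 4, 3: 9, 4: 16, 5: 25}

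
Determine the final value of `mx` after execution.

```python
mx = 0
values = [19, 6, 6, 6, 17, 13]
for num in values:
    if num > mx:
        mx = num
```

Let's trace through this code step by step.

Initialize: mx = 0
Initialize: values = [19, 6, 6, 6, 17, 13]
Entering loop: for num in values:

After execution: mx = 19
19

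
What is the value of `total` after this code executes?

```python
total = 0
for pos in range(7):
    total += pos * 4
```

Let's trace through this code step by step.

Initialize: total = 0
Entering loop: for pos in range(7):

After execution: total = 84
84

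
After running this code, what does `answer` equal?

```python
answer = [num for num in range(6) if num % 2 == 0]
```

Let's trace through this code step by step.

Initialize: answer = [num for num in range(6) if num % 2 == 0]

After execution: answer = [0, 2, 4]
[0, 2, 4]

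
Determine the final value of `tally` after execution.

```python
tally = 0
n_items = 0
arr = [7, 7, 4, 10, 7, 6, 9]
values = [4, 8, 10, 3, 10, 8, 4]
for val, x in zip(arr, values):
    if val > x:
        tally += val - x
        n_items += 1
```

Let's trace through this code step by step.

Initialize: tally = 0
Initialize: n_items = 0
Initialize: arr = [7, 7, 4, 10, 7, 6, 9]
Initialize: values = [4, 8, 10, 3, 10, 8, 4]
Entering loop: for val, x in zip(arr, values):

After execution: tally = 15
15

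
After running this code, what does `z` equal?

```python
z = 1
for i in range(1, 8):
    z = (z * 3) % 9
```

Let's trace through this code step by step.

Initialize: z = 1
Entering loop: for i in range(1, 8):

After execution: z = 0
0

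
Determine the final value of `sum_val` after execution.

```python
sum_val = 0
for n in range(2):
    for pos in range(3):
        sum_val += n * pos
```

Let's trace through this code step by step.

Initialize: sum_val = 0
Entering loop: for n in range(2):

After execution: sum_val = 3
3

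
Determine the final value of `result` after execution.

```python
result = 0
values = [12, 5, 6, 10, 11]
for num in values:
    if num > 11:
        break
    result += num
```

Let's trace through this code step by step.

Initialize: result = 0
Initialize: values = [12, 5, 6, 10, 11]
Entering loop: for num in values:

After execution: result = 0
0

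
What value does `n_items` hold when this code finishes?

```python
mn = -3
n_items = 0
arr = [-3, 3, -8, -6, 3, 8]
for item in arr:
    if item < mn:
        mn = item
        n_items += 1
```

Let's trace through this code step by step.

Initialize: mn = -3
Initialize: n_items = 0
Initialize: arr = [-3, 3, -8, -6, 3, 8]
Entering loop: for item in arr:

After execution: n_items = 1
1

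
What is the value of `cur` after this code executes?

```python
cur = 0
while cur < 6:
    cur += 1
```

Let's trace through this code step by step.

Initialize: cur = 0
Entering loop: while cur < 6:

After execution: cur = 6
6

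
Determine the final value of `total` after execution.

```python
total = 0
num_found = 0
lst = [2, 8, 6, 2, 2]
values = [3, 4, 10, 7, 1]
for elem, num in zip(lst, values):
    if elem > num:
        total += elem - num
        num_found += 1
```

Let's trace through this code step by step.

Initialize: total = 0
Initialize: num_found = 0
Initialize: lst = [2, 8, 6, 2, 2]
Initialize: values = [3, 4, 10, 7, 1]
Entering loop: for elem, num in zip(lst, values):

After execution: total = 5
5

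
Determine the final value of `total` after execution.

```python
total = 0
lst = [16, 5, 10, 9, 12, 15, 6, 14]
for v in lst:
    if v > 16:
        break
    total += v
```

Let's trace through this code step by step.

Initialize: total = 0
Initialize: lst = [16, 5, 10, 9, 12, 15, 6, 14]
Entering loop: for v in lst:

After execution: total = 87
87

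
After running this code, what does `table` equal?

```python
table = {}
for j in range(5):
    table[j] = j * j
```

Let's trace through this code step by step.

Initialize: table = {}
Entering loop: for j in range(5):

After execution: table = {0: 0, 1: 1, 2: 4, 3: 9, 4: 16}
{0: 0, 1: 1, 2: 4, 3: 9, 4: 16}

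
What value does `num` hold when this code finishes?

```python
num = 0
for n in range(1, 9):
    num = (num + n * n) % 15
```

Let's trace through this code step by step.

Initialize: num = 0
Entering loop: for n in range(1, 9):

After execution: num = 9
9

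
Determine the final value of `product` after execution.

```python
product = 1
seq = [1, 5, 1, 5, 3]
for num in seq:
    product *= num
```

Let's trace through this code step by step.

Initialize: product = 1
Initialize: seq = [1, 5, 1, 5, 3]
Entering loop: for num in seq:

After execution: product = 75
75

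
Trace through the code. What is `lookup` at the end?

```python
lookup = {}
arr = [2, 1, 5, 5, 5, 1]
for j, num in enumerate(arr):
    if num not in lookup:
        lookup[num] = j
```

Let's trace through this code step by step.

Initialize: lookup = {}
Initialize: arr = [2, 1, 5, 5, 5, 1]
Entering loop: for j, num in enumerate(arr):

After execution: lookup = {2: 0, 1: 1, 5: 2}
{2: 0, 1: 1, 5: 2}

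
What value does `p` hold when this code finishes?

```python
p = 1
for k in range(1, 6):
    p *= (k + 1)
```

Let's trace through this code step by step.

Initialize: p = 1
Entering loop: for k in range(1, 6):

After execution: p = 720
720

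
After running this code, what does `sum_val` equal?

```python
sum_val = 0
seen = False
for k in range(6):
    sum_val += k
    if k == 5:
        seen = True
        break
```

Let's trace through this code step by step.

Initialize: sum_val = 0
Initialize: seen = False
Entering loop: for k in range(6):

After execution: sum_val = 15
15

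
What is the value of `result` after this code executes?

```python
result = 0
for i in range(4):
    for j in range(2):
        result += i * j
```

Let's trace through this code step by step.

Initialize: result = 0
Entering loop: for i in range(4):

After execution: result = 6
6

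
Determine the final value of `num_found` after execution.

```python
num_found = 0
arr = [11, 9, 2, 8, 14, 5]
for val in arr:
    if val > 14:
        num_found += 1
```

Let's trace through this code step by step.

Initialize: num_found = 0
Initialize: arr = [11, 9, 2, 8, 14, 5]
Entering loop: for val in arr:

After execution: num_found = 0
0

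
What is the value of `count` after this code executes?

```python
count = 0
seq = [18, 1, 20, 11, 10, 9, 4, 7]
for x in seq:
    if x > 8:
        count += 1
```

Let's trace through this code step by step.

Initialize: count = 0
Initialize: seq = [18, 1, 20, 11, 10, 9, 4, 7]
Entering loop: for x in seq:

After execution: count = 5
5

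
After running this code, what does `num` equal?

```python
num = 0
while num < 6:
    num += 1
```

Let's trace through this code step by step.

Initialize: num = 0
Entering loop: while num < 6:

After execution: num = 6
6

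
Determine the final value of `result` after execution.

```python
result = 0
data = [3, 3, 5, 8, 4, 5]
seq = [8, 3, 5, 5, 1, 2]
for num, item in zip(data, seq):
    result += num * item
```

Let's trace through this code step by step.

Initialize: result = 0
Initialize: data = [3, 3, 5, 8, 4, 5]
Initialize: seq = [8, 3, 5, 5, 1, 2]
Entering loop: for num, item in zip(data, seq):

After execution: result = 112
112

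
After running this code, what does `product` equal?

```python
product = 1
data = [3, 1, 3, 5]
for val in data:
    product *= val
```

Let's trace through this code step by step.

Initialize: product = 1
Initialize: data = [3, 1, 3, 5]
Entering loop: for val in data:

After execution: product = 45
45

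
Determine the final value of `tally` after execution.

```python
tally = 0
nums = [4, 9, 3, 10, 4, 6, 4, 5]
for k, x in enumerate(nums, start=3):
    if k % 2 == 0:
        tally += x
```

Let's trace through this code step by step.

Initialize: tally = 0
Initialize: nums = [4, 9, 3, 10, 4, 6, 4, 5]
Entering loop: for k, x in enumerate(nums, start=3):

After execution: tally = 30
30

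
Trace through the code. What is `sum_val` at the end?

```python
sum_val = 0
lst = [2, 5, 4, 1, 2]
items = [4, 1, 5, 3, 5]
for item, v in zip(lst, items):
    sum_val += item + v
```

Let's trace through this code step by step.

Initialize: sum_val = 0
Initialize: lst = [2, 5, 4, 1, 2]
Initialize: items = [4, 1, 5, 3, 5]
Entering loop: for item, v in zip(lst, items):

After execution: sum_val = 32
32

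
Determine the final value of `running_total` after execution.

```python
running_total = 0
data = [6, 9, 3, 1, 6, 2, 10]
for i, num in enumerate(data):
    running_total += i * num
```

Let's trace through this code step by step.

Initialize: running_total = 0
Initialize: data = [6, 9, 3, 1, 6, 2, 10]
Entering loop: for i, num in enumerate(data):

After execution: running_total = 112
112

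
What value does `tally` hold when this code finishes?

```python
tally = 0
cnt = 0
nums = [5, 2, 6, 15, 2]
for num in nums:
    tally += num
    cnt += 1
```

Let's trace through this code step by step.

Initialize: tally = 0
Initialize: cnt = 0
Initialize: nums = [5, 2, 6, 15, 2]
Entering loop: for num in nums:

After execution: tally = 30
30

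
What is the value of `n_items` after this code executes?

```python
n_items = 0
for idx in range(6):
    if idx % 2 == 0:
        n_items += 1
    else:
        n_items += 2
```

Let's trace through this code step by step.

Initialize: n_items = 0
Entering loop: for idx in range(6):

After execution: n_items = 9
9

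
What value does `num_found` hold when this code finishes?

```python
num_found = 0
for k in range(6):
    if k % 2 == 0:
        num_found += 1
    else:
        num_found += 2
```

Let's trace through this code step by step.

Initialize: num_found = 0
Entering loop: for k in range(6):

After execution: num_found = 9
9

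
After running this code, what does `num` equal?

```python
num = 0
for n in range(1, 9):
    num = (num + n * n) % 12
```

Let's trace through this code step by step.

Initialize: num = 0
Entering loop: for n in range(1, 9):

After execution: num = 0
0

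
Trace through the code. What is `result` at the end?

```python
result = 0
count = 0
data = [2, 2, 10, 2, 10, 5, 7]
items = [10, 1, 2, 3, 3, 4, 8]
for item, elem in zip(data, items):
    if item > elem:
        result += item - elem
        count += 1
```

Let's trace through this code step by step.

Initialize: result = 0
Initialize: count = 0
Initialize: data = [2, 2, 10, 2, 10, 5, 7]
Initialize: items = [10, 1, 2, 3, 3, 4, 8]
Entering loop: for item, elem in zip(data, items):

After execution: result = 17
17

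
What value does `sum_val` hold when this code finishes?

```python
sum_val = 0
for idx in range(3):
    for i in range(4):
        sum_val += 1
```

Let's trace through this code step by step.

Initialize: sum_val = 0
Entering loop: for idx in range(3):

After execution: sum_val = 12
12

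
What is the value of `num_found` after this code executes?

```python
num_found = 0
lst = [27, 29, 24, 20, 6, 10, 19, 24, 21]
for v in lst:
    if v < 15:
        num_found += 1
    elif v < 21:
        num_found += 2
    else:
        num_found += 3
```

Let's trace through this code step by step.

Initialize: num_found = 0
Initialize: lst = [27, 29, 24, 20, 6, 10, 19, 24, 21]
Entering loop: for v in lst:

After execution: num_found = 21
21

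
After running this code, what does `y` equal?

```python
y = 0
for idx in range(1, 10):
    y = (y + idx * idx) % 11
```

Let's trace through this code step by step.

Initialize: y = 0
Entering loop: for idx in range(1, 10):

After execution: y = 10
10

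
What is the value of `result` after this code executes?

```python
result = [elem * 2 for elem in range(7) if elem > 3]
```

Let's trace through this code step by step.

Initialize: result = [elem * 2 for elem in range(7) if elem > 3]

After execution: result = [8, 10, 12]
[8, 10, 12]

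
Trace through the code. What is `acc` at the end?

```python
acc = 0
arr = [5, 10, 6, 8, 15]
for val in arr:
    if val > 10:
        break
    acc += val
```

Let's trace through this code step by step.

Initialize: acc = 0
Initialize: arr = [5, 10, 6, 8, 15]
Entering loop: for val in arr:

After execution: acc = 29
29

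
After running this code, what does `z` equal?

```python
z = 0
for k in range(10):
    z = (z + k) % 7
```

Let's trace through this code step by step.

Initialize: z = 0
Entering loop: for k in range(10):

After execution: z = 3
3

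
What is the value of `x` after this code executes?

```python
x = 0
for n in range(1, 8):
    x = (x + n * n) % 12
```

Let's trace through this code step by step.

Initialize: x = 0
Entering loop: for n in range(1, 8):

After execution: x = 8
8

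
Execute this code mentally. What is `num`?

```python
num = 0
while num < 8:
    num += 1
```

Let's trace through this code step by step.

Initialize: num = 0
Entering loop: while num < 8:

After execution: num = 8
8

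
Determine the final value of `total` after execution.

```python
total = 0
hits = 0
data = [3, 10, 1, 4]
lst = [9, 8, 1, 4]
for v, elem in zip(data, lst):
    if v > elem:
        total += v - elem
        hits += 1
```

Let's trace through this code step by step.

Initialize: total = 0
Initialize: hits = 0
Initialize: data = [3, 10, 1, 4]
Initialize: lst = [9, 8, 1, 4]
Entering loop: for v, elem in zip(data, lst):

After execution: total = 2
2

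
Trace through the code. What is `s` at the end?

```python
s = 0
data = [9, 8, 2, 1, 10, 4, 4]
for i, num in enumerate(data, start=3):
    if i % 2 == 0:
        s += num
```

Let's trace through this code step by step.

Initialize: s = 0
Initialize: data = [9, 8, 2, 1, 10, 4, 4]
Entering loop: for i, num in enumerate(data, start=3):

After execution: s = 13
13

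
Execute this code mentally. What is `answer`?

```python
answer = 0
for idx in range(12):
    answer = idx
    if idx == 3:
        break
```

Let's trace through this code step by step.

Initialize: answer = 0
Entering loop: for idx in range(12):

After execution: answer = 3
3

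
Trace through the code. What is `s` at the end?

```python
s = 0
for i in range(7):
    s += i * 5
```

Let's trace through this code step by step.

Initialize: s = 0
Entering loop: for i in range(7):

After execution: s = 105
105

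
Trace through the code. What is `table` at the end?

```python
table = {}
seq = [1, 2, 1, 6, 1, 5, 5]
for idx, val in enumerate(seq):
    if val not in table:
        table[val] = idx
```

Let's trace through this code step by step.

Initialize: table = {}
Initialize: seq = [1, 2, 1, 6, 1, 5, 5]
Entering loop: for idx, val in enumerate(seq):

After execution: table = {1: 0, 2: 1, 6: 3, 5: 5}
{1: 0, 2: 1, 6: 3, 5: 5}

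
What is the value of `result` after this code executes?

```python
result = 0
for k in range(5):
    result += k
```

Let's trace through this code step by step.

Initialize: result = 0
Entering loop: for k in range(5):

After execution: result = 10
10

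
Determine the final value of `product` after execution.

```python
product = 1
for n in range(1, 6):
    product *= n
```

Let's trace through this code step by step.

Initialize: product = 1
Entering loop: for n in range(1, 6):

After execution: product = 120
120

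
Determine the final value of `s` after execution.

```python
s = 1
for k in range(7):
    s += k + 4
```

Let's trace through this code step by step.

Initialize: s = 1
Entering loop: for k in range(7):

After execution: s = 50
50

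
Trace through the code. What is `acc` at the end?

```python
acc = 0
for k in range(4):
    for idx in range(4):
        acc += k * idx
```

Let's trace through this code step by step.

Initialize: acc = 0
Entering loop: for k in range(4):

After execution: acc = 36
36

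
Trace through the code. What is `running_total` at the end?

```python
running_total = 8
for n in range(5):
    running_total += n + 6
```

Let's trace through this code step by step.

Initialize: running_total = 8
Entering loop: for n in range(5):

After execution: running_total = 48
48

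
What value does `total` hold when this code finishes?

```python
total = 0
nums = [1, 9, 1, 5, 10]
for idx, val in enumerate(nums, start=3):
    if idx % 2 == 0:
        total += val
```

Let's trace through this code step by step.

Initialize: total = 0
Initialize: nums = [1, 9, 1, 5, 10]
Entering loop: for idx, val in enumerate(nums, start=3):

After execution: total = 14
14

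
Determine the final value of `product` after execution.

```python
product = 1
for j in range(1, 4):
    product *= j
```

Let's trace through this code step by step.

Initialize: product = 1
Entering loop: for j in range(1, 4):

After execution: product = 6
6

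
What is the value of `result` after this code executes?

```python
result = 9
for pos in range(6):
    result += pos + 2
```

Let's trace through this code step by step.

Initialize: result = 9
Entering loop: for pos in range(6):

After execution: result = 36
36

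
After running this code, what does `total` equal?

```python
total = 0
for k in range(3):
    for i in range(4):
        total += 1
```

Let's trace through this code step by step.

Initialize: total = 0
Entering loop: for k in range(3):

After execution: total = 12
12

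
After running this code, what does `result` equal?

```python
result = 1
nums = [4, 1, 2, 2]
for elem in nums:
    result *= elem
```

Let's trace through this code step by step.

Initialize: result = 1
Initialize: nums = [4, 1, 2, 2]
Entering loop: for elem in nums:

After execution: result = 16
16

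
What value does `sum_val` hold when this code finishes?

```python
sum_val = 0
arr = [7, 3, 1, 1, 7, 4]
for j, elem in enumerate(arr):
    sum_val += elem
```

Let's trace through this code step by step.

Initialize: sum_val = 0
Initialize: arr = [7, 3, 1, 1, 7, 4]
Entering loop: for j, elem in enumerate(arr):

After execution: sum_val = 23
23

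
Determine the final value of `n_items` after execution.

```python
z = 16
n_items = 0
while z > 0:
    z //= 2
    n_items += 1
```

Let's trace through this code step by step.

Initialize: z = 16
Initialize: n_items = 0
Entering loop: while z > 0:

After execution: n_items = 5
5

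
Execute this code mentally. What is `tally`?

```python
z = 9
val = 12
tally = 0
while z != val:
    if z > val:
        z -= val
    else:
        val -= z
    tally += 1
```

Let's trace through this code step by step.

Initialize: z = 9
Initialize: val = 12
Initialize: tally = 0
Entering loop: while z != val:

After execution: tally = 3
3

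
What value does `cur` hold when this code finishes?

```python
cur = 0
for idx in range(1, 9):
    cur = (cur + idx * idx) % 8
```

Let's trace through this code step by step.

Initialize: cur = 0
Entering loop: for idx in range(1, 9):

After execution: cur = 4
4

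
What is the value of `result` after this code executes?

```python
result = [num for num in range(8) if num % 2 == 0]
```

Let's trace through this code step by step.

Initialize: result = [num for num in range(8) if num % 2 == 0]

After execution: result = [0, 2, 4, 6]
[0, 2, 4, 6]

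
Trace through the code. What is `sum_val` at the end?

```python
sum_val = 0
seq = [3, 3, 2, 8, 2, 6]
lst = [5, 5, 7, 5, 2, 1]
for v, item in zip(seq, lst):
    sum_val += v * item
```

Let's trace through this code step by step.

Initialize: sum_val = 0
Initialize: seq = [3, 3, 2, 8, 2, 6]
Initialize: lst = [5, 5, 7, 5, 2, 1]
Entering loop: for v, item in zip(seq, lst):

After execution: sum_val = 94
94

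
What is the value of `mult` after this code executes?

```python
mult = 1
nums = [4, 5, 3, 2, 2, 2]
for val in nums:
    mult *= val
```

Let's trace through this code step by step.

Initialize: mult = 1
Initialize: nums = [4, 5, 3, 2, 2, 2]
Entering loop: for val in nums:

After execution: mult = 480
480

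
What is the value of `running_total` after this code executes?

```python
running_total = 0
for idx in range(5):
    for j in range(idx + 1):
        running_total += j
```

Let's trace through this code step by step.

Initialize: running_total = 0
Entering loop: for idx in range(5):

After execution: running_total = 20
20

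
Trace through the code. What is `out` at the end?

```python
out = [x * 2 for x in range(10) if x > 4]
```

Let's trace through this code step by step.

Initialize: out = [x * 2 for x in range(10) if x > 4]

After execution: out = [10, 12, 14, 16, 18]
[10, 12, 14, 16, 18]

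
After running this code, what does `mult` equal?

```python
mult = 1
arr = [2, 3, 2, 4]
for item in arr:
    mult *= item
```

Let's trace through this code step by step.

Initialize: mult = 1
Initialize: arr = [2, 3, 2, 4]
Entering loop: for item in arr:

After execution: mult = 48
48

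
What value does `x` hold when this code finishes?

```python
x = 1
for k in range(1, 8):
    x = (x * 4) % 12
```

Let's trace through this code step by step.

Initialize: x = 1
Entering loop: for k in range(1, 8):

After execution: x = 4
4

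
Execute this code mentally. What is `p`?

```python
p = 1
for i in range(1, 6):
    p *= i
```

Let's trace through this code step by step.

Initialize: p = 1
Entering loop: for i in range(1, 6):

After execution: p = 120
120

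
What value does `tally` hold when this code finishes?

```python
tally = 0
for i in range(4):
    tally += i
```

Let's trace through this code step by step.

Initialize: tally = 0
Entering loop: for i in range(4):

After execution: tally = 6
6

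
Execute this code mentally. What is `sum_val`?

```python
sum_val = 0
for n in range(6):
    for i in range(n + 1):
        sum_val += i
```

Let's trace through this code step by step.

Initialize: sum_val = 0
Entering loop: for n in range(6):

After execution: sum_val = 35
35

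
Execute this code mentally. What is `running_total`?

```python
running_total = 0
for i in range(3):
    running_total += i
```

Let's trace through this code step by step.

Initialize: running_total = 0
Entering loop: for i in range(3):

After execution: running_total = 3
3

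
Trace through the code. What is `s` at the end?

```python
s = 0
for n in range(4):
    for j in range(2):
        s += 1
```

Let's trace through this code step by step.

Initialize: s = 0
Entering loop: for n in range(4):

After execution: s = 8
8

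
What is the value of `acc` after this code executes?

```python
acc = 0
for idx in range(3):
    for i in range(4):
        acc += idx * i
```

Let's trace through this code step by step.

Initialize: acc = 0
Entering loop: for idx in range(3):

After execution: acc = 18
18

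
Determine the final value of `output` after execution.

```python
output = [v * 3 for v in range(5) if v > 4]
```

Let's trace through this code step by step.

Initialize: output = [v * 3 for v in range(5) if v > 4]

After execution: output = []
[]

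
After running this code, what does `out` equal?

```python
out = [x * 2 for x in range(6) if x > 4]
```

Let's trace through this code step by step.

Initialize: out = [x * 2 for x in range(6) if x > 4]

After execution: out = [10]
[10]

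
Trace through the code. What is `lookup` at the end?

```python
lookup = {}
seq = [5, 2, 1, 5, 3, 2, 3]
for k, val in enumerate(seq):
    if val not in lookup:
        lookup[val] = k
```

Let's trace through this code step by step.

Initialize: lookup = {}
Initialize: seq = [5, 2, 1, 5, 3, 2, 3]
Entering loop: for k, val in enumerate(seq):

After execution: lookup = {5: 0, 2: 1, 1: 2, 3: 4}
{5: 0, 2: 1, 1: 2, 3: 4}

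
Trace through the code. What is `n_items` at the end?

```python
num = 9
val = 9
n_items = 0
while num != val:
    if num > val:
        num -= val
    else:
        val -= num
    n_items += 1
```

Let's trace through this code step by step.

Initialize: num = 9
Initialize: val = 9
Initialize: n_items = 0
Entering loop: while num != val:

After execution: n_items = 0
0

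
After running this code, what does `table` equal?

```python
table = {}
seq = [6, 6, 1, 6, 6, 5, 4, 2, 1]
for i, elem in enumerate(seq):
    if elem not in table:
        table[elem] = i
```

Let's trace through this code step by step.

Initialize: table = {}
Initialize: seq = [6, 6, 1, 6, 6, 5, 4, 2, 1]
Entering loop: for i, elem in enumerate(seq):

After execution: table = {6: 0, 1: 2, 5: 5, 4: 6, 2: 7}
{6: 0, 1: 2, 5: 5, 4: 6, 2: 7}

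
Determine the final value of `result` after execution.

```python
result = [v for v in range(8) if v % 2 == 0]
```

Let's trace through this code step by step.

Initialize: result = [v for v in range(8) if v % 2 == 0]

After execution: result = [0, 2, 4, 6]
[0, 2, 4, 6]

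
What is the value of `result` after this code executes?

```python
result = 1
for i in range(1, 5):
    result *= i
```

Let's trace through this code step by step.

Initialize: result = 1
Entering loop: for i in range(1, 5):

After execution: result = 24
24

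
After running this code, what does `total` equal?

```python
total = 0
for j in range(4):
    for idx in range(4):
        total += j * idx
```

Let's trace through this code step by step.

Initialize: total = 0
Entering loop: for j in range(4):

After execution: total = 36
36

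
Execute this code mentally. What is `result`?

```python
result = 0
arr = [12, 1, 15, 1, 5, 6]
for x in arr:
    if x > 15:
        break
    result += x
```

Let's trace through this code step by step.

Initialize: result = 0
Initialize: arr = [12, 1, 15, 1, 5, 6]
Entering loop: for x in arr:

After execution: result = 40
40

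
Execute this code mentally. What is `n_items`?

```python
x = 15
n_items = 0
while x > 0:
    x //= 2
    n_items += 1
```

Let's trace through this code step by step.

Initialize: x = 15
Initialize: n_items = 0
Entering loop: while x > 0:

After execution: n_items = 4
4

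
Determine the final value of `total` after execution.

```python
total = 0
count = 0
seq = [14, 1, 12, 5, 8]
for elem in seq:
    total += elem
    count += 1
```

Let's trace through this code step by step.

Initialize: total = 0
Initialize: count = 0
Initialize: seq = [14, 1, 12, 5, 8]
Entering loop: for elem in seq:

After execution: total = 40
40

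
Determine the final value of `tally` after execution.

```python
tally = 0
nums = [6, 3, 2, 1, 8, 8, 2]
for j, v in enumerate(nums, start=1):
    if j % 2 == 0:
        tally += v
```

Let's trace through this code step by step.

Initialize: tally = 0
Initialize: nums = [6, 3, 2, 1, 8, 8, 2]
Entering loop: for j, v in enumerate(nums, start=1):

After execution: tally = 12
12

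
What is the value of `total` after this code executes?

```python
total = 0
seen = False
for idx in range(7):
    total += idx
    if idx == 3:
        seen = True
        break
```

Let's trace through this code step by step.

Initialize: total = 0
Initialize: seen = False
Entering loop: for idx in range(7):

After execution: total = 6
6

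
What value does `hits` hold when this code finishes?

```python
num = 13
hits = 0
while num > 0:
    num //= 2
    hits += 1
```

Let's trace through this code step by step.

Initialize: num = 13
Initialize: hits = 0
Entering loop: while num > 0:

After execution: hits = 4
4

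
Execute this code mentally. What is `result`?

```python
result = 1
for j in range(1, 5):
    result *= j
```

Let's trace through this code step by step.

Initialize: result = 1
Entering loop: for j in range(1, 5):

After execution: result = 24
24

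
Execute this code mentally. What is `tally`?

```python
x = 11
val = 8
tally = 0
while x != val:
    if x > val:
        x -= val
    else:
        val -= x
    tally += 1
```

Let's trace through this code step by step.

Initialize: x = 11
Initialize: val = 8
Initialize: tally = 0
Entering loop: while x != val:

After execution: tally = 5
5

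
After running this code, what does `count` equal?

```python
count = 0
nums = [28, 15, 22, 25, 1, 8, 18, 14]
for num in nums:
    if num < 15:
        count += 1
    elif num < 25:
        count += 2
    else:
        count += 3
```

Let's trace through this code step by step.

Initialize: count = 0
Initialize: nums = [28, 15, 22, 25, 1, 8, 18, 14]
Entering loop: for num in nums:

After execution: count = 15
15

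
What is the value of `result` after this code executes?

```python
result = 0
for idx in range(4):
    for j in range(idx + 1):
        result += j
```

Let's trace through this code step by step.

Initialize: result = 0
Entering loop: for idx in range(4):

After execution: result = 10
10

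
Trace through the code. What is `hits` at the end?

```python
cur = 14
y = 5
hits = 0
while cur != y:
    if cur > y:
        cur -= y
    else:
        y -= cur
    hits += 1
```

Let's trace through this code step by step.

Initialize: cur = 14
Initialize: y = 5
Initialize: hits = 0
Entering loop: while cur != y:

After execution: hits = 6
6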